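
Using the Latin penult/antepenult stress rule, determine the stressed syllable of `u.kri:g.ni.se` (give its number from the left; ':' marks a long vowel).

Classical Latin: stress the penult if heavy (long vowel or closed), else the antepenult.
Weights: 2 kri:g H, 3 ni L, 4 se L.
The penult (syllable 3, ni) is light, so stress falls on the antepenult (syllable 2, kri:g).
Stress on syllable 2: u.ˈkri:g.ni.se.

2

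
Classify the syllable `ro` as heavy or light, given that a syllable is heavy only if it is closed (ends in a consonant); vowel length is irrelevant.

`ro`: short vowel, open (no coda). Open (no coda) → light.

light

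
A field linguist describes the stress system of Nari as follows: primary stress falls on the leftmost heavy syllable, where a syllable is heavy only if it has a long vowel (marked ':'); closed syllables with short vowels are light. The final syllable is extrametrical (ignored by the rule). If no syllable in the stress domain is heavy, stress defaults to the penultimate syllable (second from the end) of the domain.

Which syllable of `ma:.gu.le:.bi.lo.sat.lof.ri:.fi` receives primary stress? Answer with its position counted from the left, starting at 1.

1

The final syllable (9, fi) is extrametrical; the stress domain is syllables 1–8.
Weights: 1 ma: H, 2 gu L, 3 le: H, 4 bi L, 5 lo L, 6 sat L, 7 lof L, 8 ri: H.
Heavy syllables in the domain: 1, 3, 8. The leftmost is syllable 1 (ma:).
Primary stress: syllable 1 → ˈma:.gu.le:.bi.lo.sat.lof.ri:.fi.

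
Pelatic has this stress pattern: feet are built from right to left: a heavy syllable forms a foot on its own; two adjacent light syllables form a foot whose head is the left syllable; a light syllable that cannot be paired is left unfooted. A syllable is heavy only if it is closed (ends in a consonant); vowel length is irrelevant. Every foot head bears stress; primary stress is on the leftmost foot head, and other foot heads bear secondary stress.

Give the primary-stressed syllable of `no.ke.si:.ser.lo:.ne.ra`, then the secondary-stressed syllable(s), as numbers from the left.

Weights: 1 no L, 2 ke L, 3 si: L, 4 ser H, 5 lo: L, 6 ne L, 7 ra L.
Parse right to left (heavy = foot alone; LL = one foot; stranded L unfooted): no (ˈke.si:) (ˈser) lo: (ˈne.ra).
Foot heads: 2, 4, 6.
Primary stress on the leftmost head = syllable 2.
Secondary stress on 4, 6: no.ˈke.si:.ˌser.lo:.ˌne.ra.

primary 2, secondary 4, 6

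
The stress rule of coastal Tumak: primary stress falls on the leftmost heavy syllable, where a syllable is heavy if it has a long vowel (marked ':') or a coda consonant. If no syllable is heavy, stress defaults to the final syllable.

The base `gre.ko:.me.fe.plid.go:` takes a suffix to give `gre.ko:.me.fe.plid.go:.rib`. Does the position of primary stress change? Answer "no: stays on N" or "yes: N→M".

no: stays on 2

Base `gre.ko:.me.fe.plid.go:` (6 syllables):
  Weights: 1 gre L, 2 ko: H, 3 me L, 4 fe L, 5 plid H, 6 go: H.
  Heavy syllables in the domain: 2, 5, 6. The leftmost is syllable 2 (ko:).
  → primary stress on syllable 2.
Suffixed `gre.ko:.me.fe.plid.go:.rib` (7 syllables):
  Weights: 1 gre L, 2 ko: H, 3 me L, 4 fe L, 5 plid H, 6 go: H, 7 rib H.
  Heavy syllables in the domain: 2, 5, 6, 7. The leftmost is syllable 2 (ko:).
  → primary stress on syllable 2.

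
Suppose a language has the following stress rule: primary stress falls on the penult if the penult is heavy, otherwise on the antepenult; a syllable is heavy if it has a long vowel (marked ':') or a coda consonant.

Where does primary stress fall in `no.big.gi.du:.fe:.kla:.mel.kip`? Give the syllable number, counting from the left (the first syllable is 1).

Weights: 6 kla: H, 7 mel H, 8 kip H.
The penult (syllable 7, mel) is heavy, so it takes stress.
Primary stress: syllable 7 → no.big.gi.du:.fe:.kla:.ˈmel.kip.

7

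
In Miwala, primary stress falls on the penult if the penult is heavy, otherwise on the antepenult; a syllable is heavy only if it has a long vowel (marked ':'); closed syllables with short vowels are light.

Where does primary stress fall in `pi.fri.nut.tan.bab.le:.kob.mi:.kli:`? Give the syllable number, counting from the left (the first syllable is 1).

Weights: 7 kob L, 8 mi: H, 9 kli: H.
The penult (syllable 8, mi:) is heavy, so it takes stress.
Primary stress: syllable 8 → pi.fri.nut.tan.bab.le:.kob.ˈmi:.kli:.

8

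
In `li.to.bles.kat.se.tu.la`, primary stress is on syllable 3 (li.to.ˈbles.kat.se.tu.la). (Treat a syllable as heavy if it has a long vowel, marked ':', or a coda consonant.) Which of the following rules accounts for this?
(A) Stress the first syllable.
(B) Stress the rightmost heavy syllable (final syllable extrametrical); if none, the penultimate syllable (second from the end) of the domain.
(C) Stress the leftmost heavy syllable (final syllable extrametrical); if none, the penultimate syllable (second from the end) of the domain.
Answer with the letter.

C

Rule A → syllable 1 (observed: 3).
Rule B → syllable 4 (observed: 3).
Rule C → syllable 3 ✓.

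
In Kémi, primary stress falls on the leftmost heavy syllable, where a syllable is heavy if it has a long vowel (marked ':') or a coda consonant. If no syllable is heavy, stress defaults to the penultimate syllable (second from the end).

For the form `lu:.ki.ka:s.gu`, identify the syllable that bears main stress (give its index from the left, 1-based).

1

Weights: 1 lu: H, 2 ki L, 3 ka:s H, 4 gu L.
Heavy syllables in the domain: 1, 3. The leftmost is syllable 1 (lu:).
Primary stress: syllable 1 → ˈlu:.ki.ka:s.gu.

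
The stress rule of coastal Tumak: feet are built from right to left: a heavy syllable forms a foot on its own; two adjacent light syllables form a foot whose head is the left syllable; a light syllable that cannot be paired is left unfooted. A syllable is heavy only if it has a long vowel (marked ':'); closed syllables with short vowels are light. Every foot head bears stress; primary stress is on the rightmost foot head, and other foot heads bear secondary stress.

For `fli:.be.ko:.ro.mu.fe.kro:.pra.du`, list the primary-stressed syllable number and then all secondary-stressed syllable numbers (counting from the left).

Weights: 1 fli: H, 2 be L, 3 ko: H, 4 ro L, 5 mu L, 6 fe L, 7 kro: H, 8 pra L, 9 du L.
Parse right to left (heavy = foot alone; LL = one foot; stranded L unfooted): (ˈfli:) be (ˈko:) ro (ˈmu.fe) (ˈkro:) (ˈpra.du).
Foot heads: 1, 3, 5, 7, 8.
Primary stress on the rightmost head = syllable 8.
Secondary stress on 1, 3, 5, 7: ˌfli:.be.ˌko:.ro.ˌmu.fe.ˌkro:.ˈpra.du.

primary 8, secondary 1, 3, 5, 7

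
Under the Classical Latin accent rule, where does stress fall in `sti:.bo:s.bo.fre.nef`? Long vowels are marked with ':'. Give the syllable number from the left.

3

Classical Latin: stress the penult if heavy (long vowel or closed), else the antepenult.
Weights: 3 bo L, 4 fre L, 5 nef H.
The penult (syllable 4, fre) is light, so stress falls on the antepenult (syllable 3, bo).
Stress on syllable 3: sti:.bo:s.ˈbo.fre.nef.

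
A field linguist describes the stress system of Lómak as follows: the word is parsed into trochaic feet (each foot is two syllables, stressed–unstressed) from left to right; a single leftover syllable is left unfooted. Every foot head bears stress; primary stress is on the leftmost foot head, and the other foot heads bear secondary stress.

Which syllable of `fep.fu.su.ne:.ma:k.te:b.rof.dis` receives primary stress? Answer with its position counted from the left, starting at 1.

1

Parse left to right into trochaic (ˈσσ) feet: (ˈfep.fu) (ˈsu.ne:) (ˈma:k.te:b) (ˈrof.dis).
Foot heads (stressed positions): 1, 3, 5, 7.
End Rule Leftmost: primary stress on the leftmost head = syllable 1.
Primary stress: syllable 1 → ˈfep.fu.su.ne:.ma:k.te:b.rof.dis.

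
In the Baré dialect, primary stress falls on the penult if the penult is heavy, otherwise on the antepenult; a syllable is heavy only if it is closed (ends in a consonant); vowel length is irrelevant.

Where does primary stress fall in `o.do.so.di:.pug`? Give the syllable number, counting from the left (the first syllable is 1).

Weights: 3 so L, 4 di: L, 5 pug H.
The penult (syllable 4, di:) is light, so stress falls on the antepenult (syllable 3, so).
Primary stress: syllable 3 → o.do.ˈso.di:.pug.

3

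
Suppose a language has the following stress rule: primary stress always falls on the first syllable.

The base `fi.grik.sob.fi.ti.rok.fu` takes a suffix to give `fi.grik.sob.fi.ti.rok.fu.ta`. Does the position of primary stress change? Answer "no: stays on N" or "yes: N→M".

no: stays on 1

Base `fi.grik.sob.fi.ti.rok.fu` (7 syllables):
  The word has 7 syllables; the first syllable is syllable 1 (fi).
  → primary stress on syllable 1.
Suffixed `fi.grik.sob.fi.ti.rok.fu.ta` (8 syllables):
  The word has 8 syllables; the first syllable is syllable 1 (fi).
  → primary stress on syllable 1.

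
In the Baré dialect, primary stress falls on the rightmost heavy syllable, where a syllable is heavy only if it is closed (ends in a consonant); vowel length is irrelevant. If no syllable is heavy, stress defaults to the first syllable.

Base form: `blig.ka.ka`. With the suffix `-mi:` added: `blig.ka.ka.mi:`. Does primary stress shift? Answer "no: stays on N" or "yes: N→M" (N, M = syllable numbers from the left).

no: stays on 1

Base `blig.ka.ka` (3 syllables):
  Weights: 1 blig H, 2 ka L, 3 ka L.
  Heavy syllables in the domain: 1. The rightmost is syllable 1 (blig).
  → primary stress on syllable 1.
Suffixed `blig.ka.ka.mi:` (4 syllables):
  Weights: 1 blig H, 2 ka L, 3 ka L, 4 mi: L.
  Heavy syllables in the domain: 1. The rightmost is syllable 1 (blig).
  → primary stress on syllable 1.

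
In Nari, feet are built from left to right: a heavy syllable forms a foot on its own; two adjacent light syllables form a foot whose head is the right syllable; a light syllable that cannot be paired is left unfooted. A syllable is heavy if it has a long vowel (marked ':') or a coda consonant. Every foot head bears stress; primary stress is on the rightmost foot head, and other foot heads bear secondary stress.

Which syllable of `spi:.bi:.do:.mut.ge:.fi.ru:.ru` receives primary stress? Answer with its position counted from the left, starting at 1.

7

Weights: 1 spi: H, 2 bi: H, 3 do: H, 4 mut H, 5 ge: H, 6 fi L, 7 ru: H, 8 ru L.
Parse left to right (heavy = foot alone; LL = one foot; stranded L unfooted): (ˈspi:) (ˈbi:) (ˈdo:) (ˈmut) (ˈge:) fi (ˈru:) ru.
Foot heads: 1, 2, 3, 4, 5, 7.
Primary stress on the rightmost head = syllable 7.
Primary stress: syllable 7 → spi:.bi:.do:.mut.ge:.fi.ˈru:.ru.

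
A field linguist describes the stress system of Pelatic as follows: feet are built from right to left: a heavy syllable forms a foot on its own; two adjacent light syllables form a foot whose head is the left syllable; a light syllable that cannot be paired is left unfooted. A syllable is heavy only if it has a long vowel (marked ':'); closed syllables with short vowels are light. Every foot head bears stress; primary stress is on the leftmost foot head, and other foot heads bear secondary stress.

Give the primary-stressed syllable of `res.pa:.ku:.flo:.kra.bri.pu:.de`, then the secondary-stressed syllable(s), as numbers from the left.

Weights: 1 res L, 2 pa: H, 3 ku: H, 4 flo: H, 5 kra L, 6 bri L, 7 pu: H, 8 de L.
Parse right to left (heavy = foot alone; LL = one foot; stranded L unfooted): res (ˈpa:) (ˈku:) (ˈflo:) (ˈkra.bri) (ˈpu:) de.
Foot heads: 2, 3, 4, 5, 7.
Primary stress on the leftmost head = syllable 2.
Secondary stress on 3, 4, 5, 7: res.ˈpa:.ˌku:.ˌflo:.ˌkra.bri.ˌpu:.de.

primary 2, secondary 3, 4, 5, 7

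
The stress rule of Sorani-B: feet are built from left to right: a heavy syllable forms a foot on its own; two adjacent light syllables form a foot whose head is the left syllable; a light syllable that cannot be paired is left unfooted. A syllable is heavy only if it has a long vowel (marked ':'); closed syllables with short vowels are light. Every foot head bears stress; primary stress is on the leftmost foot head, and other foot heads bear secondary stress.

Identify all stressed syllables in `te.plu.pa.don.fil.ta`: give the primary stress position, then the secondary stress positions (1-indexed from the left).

Weights: 1 te L, 2 plu L, 3 pa L, 4 don L, 5 fil L, 6 ta L.
Parse left to right (heavy = foot alone; LL = one foot; stranded L unfooted): (ˈte.plu) (ˈpa.don) (ˈfil.ta).
Foot heads: 1, 3, 5.
Primary stress on the leftmost head = syllable 1.
Secondary stress on 3, 5: ˈte.plu.ˌpa.don.ˌfil.ta.

primary 1, secondary 3, 5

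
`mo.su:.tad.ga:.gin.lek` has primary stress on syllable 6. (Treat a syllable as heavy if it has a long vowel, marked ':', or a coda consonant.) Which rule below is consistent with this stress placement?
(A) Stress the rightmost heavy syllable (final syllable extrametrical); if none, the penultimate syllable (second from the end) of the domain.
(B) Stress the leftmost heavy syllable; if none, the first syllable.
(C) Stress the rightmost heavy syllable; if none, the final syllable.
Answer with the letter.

C

Rule A → syllable 5 (observed: 6).
Rule B → syllable 2 (observed: 6).
Rule C → syllable 6 ✓.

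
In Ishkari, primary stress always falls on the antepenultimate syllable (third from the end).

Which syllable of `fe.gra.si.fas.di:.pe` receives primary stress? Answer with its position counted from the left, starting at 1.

4

The word has 6 syllables; the antepenultimate syllable (third from the end) is syllable 4 (fas).
Primary stress: syllable 4 → fe.gra.si.ˈfas.di:.pe.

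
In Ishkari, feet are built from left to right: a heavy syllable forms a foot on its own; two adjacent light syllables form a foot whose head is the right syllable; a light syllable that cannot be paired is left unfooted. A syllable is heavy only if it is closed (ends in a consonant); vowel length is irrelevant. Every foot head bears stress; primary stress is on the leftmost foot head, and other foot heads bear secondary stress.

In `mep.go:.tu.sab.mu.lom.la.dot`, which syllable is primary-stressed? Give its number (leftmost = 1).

1

Weights: 1 mep H, 2 go: L, 3 tu L, 4 sab H, 5 mu L, 6 lom H, 7 la L, 8 dot H.
Parse left to right (heavy = foot alone; LL = one foot; stranded L unfooted): (ˈmep) (go:.ˈtu) (ˈsab) mu (ˈlom) la (ˈdot).
Foot heads: 1, 3, 4, 6, 8.
Primary stress on the leftmost head = syllable 1.
Primary stress: syllable 1 → ˈmep.go:.tu.sab.mu.lom.la.dot.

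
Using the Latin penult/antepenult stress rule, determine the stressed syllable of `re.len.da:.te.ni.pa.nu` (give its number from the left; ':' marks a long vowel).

Classical Latin: stress the penult if heavy (long vowel or closed), else the antepenult.
Weights: 5 ni L, 6 pa L, 7 nu L.
The penult (syllable 6, pa) is light, so stress falls on the antepenult (syllable 5, ni).
Stress on syllable 5: re.len.da:.te.ˈni.pa.nu.

5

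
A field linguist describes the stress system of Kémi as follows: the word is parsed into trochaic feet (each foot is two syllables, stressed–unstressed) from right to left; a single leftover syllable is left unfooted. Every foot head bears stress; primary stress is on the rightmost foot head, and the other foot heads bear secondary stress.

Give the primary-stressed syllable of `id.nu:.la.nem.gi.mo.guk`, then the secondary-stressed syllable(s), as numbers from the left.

primary 6, secondary 2, 4

Parse right to left into trochaic (ˈσσ) feet: id (ˈnu:.la) (ˈnem.gi) (ˈmo.guk). Syllable 1 is left unfooted.
Foot heads (stressed positions): 2, 4, 6.
End Rule Rightmost: primary stress on the rightmost head = syllable 6.
Secondary stress on 2, 4: id.ˌnu:.la.ˌnem.gi.ˈmo.guk.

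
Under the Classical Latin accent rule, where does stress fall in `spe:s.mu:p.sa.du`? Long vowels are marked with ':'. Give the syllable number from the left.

Classical Latin: stress the penult if heavy (long vowel or closed), else the antepenult.
Weights: 2 mu:p H, 3 sa L, 4 du L.
The penult (syllable 3, sa) is light, so stress falls on the antepenult (syllable 2, mu:p).
Stress on syllable 2: spe:s.ˈmu:p.sa.du.

2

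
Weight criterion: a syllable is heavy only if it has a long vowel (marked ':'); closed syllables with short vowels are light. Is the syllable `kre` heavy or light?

light

`kre`: short vowel, open (no coda). Short vowel → light.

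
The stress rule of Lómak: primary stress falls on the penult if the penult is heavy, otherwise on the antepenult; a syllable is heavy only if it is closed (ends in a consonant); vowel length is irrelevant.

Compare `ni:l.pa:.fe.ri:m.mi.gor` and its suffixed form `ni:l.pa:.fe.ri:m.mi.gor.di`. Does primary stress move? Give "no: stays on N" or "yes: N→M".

Base `ni:l.pa:.fe.ri:m.mi.gor` (6 syllables):
  Weights: 4 ri:m H, 5 mi L, 6 gor H.
  The penult (syllable 5, mi) is light, so stress falls on the antepenult (syllable 4, ri:m).
  → primary stress on syllable 4.
Suffixed `ni:l.pa:.fe.ri:m.mi.gor.di` (7 syllables):
  Weights: 5 mi L, 6 gor H, 7 di L.
  The penult (syllable 6, gor) is heavy, so it takes stress.
  → primary stress on syllable 6.

yes: 4→6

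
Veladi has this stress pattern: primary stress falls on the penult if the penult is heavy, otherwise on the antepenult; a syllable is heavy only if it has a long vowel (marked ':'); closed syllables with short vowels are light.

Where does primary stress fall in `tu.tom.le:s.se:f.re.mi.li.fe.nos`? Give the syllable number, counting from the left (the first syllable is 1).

Weights: 7 li L, 8 fe L, 9 nos L.
The penult (syllable 8, fe) is light, so stress falls on the antepenult (syllable 7, li).
Primary stress: syllable 7 → tu.tom.le:s.se:f.re.mi.ˈli.fe.nos.

7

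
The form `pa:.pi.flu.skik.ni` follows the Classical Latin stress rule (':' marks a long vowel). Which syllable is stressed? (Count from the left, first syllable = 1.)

Classical Latin: stress the penult if heavy (long vowel or closed), else the antepenult.
Weights: 3 flu L, 4 skik H, 5 ni L.
The penult (syllable 4, skik) is heavy, so it takes stress.
Stress on syllable 4: pa:.pi.flu.ˈskik.ni.

4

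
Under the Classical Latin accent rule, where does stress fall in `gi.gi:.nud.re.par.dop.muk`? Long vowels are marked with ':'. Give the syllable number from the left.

Classical Latin: stress the penult if heavy (long vowel or closed), else the antepenult.
Weights: 5 par H, 6 dop H, 7 muk H.
The penult (syllable 6, dop) is heavy, so it takes stress.
Stress on syllable 6: gi.gi:.nud.re.par.ˈdop.muk.

6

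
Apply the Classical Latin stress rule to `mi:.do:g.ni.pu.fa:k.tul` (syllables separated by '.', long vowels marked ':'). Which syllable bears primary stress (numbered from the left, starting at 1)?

5

Classical Latin: stress the penult if heavy (long vowel or closed), else the antepenult.
Weights: 4 pu L, 5 fa:k H, 6 tul H.
The penult (syllable 5, fa:k) is heavy, so it takes stress.
Stress on syllable 5: mi:.do:g.ni.pu.ˈfa:k.tul.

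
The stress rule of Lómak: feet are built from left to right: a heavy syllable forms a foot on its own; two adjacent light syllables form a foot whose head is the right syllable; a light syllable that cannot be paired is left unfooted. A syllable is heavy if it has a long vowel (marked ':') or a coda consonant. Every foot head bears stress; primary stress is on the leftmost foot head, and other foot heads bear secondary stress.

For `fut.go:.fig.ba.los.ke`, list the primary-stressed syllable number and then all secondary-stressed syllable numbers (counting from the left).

Weights: 1 fut H, 2 go: H, 3 fig H, 4 ba L, 5 los H, 6 ke L.
Parse left to right (heavy = foot alone; LL = one foot; stranded L unfooted): (ˈfut) (ˈgo:) (ˈfig) ba (ˈlos) ke.
Foot heads: 1, 2, 3, 5.
Primary stress on the leftmost head = syllable 1.
Secondary stress on 2, 3, 5: ˈfut.ˌgo:.ˌfig.ba.ˌlos.ke.

primary 1, secondary 2, 3, 5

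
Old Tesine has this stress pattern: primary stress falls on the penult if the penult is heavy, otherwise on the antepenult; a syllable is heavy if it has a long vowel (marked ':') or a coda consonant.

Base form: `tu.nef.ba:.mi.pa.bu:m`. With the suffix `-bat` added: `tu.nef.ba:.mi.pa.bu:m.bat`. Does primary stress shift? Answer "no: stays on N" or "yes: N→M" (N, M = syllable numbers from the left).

Base `tu.nef.ba:.mi.pa.bu:m` (6 syllables):
  Weights: 4 mi L, 5 pa L, 6 bu:m H.
  The penult (syllable 5, pa) is light, so stress falls on the antepenult (syllable 4, mi).
  → primary stress on syllable 4.
Suffixed `tu.nef.ba:.mi.pa.bu:m.bat` (7 syllables):
  Weights: 5 pa L, 6 bu:m H, 7 bat H.
  The penult (syllable 6, bu:m) is heavy, so it takes stress.
  → primary stress on syllable 6.

yes: 4→6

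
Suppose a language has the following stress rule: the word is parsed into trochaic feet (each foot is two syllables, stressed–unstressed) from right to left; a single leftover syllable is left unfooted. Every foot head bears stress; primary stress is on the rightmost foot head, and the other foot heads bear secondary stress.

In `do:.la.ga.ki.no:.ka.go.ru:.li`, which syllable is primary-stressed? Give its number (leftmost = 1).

Parse right to left into trochaic (ˈσσ) feet: do: (ˈla.ga) (ˈki.no:) (ˈka.go) (ˈru:.li). Syllable 1 is left unfooted.
Foot heads (stressed positions): 2, 4, 6, 8.
End Rule Rightmost: primary stress on the rightmost head = syllable 8.
Primary stress: syllable 8 → do:.la.ga.ki.no:.ka.go.ˈru:.li.

8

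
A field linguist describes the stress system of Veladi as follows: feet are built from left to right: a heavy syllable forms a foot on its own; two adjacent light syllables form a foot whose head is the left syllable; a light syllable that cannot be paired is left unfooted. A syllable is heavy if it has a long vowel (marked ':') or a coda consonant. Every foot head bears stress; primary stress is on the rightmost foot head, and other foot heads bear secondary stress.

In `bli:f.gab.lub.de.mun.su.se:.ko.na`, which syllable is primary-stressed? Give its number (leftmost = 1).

8

Weights: 1 bli:f H, 2 gab H, 3 lub H, 4 de L, 5 mun H, 6 su L, 7 se: H, 8 ko L, 9 na L.
Parse left to right (heavy = foot alone; LL = one foot; stranded L unfooted): (ˈbli:f) (ˈgab) (ˈlub) de (ˈmun) su (ˈse:) (ˈko.na).
Foot heads: 1, 2, 3, 5, 7, 8.
Primary stress on the rightmost head = syllable 8.
Primary stress: syllable 8 → bli:f.gab.lub.de.mun.su.se:.ˈko.na.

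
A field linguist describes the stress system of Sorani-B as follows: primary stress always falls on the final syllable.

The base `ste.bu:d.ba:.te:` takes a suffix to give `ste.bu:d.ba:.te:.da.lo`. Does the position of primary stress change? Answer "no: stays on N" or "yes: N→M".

yes: 4→6

Base `ste.bu:d.ba:.te:` (4 syllables):
  The word has 4 syllables; the final syllable is syllable 4 (te:).
  → primary stress on syllable 4.
Suffixed `ste.bu:d.ba:.te:.da.lo` (6 syllables):
  The word has 6 syllables; the final syllable is syllable 6 (lo).
  → primary stress on syllable 6.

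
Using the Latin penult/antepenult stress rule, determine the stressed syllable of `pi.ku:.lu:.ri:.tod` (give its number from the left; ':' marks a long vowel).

Classical Latin: stress the penult if heavy (long vowel or closed), else the antepenult.
Weights: 3 lu: H, 4 ri: H, 5 tod H.
The penult (syllable 4, ri:) is heavy, so it takes stress.
Stress on syllable 4: pi.ku:.lu:.ˈri:.tod.

4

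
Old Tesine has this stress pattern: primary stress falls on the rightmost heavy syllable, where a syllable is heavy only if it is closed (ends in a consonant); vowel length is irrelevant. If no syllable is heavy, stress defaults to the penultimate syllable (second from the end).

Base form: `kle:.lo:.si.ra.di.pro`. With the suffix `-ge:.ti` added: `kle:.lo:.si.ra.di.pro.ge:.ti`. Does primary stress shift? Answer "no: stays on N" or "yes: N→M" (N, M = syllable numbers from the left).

yes: 5→7

Base `kle:.lo:.si.ra.di.pro` (6 syllables):
  Weights: 1 kle: L, 2 lo: L, 3 si L, 4 ra L, 5 di L, 6 pro L.
  No heavy syllable in the domain; default to the penultimate syllable (second from the end) = syllable 5.
  → primary stress on syllable 5.
Suffixed `kle:.lo:.si.ra.di.pro.ge:.ti` (8 syllables):
  Weights: 1 kle: L, 2 lo: L, 3 si L, 4 ra L, 5 di L, 6 pro L, 7 ge: L, 8 ti L.
  No heavy syllable in the domain; default to the penultimate syllable (second from the end) = syllable 7.
  → primary stress on syllable 7.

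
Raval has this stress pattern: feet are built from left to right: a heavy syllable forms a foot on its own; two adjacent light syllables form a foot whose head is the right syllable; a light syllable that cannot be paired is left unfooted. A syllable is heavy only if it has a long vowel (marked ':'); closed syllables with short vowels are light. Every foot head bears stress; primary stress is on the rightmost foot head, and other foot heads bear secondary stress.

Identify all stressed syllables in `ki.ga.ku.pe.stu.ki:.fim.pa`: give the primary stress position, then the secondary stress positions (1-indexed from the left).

Weights: 1 ki L, 2 ga L, 3 ku L, 4 pe L, 5 stu L, 6 ki: H, 7 fim L, 8 pa L.
Parse left to right (heavy = foot alone; LL = one foot; stranded L unfooted): (ki.ˈga) (ku.ˈpe) stu (ˈki:) (fim.ˈpa).
Foot heads: 2, 4, 6, 8.
Primary stress on the rightmost head = syllable 8.
Secondary stress on 2, 4, 6: ki.ˌga.ku.ˌpe.stu.ˌki:.fim.ˈpa.

primary 8, secondary 2, 4, 6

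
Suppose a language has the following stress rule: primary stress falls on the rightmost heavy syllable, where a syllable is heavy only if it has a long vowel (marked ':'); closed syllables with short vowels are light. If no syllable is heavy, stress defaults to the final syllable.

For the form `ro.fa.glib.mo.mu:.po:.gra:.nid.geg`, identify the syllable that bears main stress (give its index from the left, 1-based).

Weights: 1 ro L, 2 fa L, 3 glib L, 4 mo L, 5 mu: H, 6 po: H, 7 gra: H, 8 nid L, 9 geg L.
Heavy syllables in the domain: 5, 6, 7. The rightmost is syllable 7 (gra:).
Primary stress: syllable 7 → ro.fa.glib.mo.mu:.po:.ˈgra:.nid.geg.

7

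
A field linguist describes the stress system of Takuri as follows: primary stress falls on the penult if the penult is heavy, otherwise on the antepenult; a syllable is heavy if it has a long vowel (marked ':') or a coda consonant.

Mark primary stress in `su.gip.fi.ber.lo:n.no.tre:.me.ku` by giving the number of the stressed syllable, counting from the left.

7

Weights: 7 tre: H, 8 me L, 9 ku L.
The penult (syllable 8, me) is light, so stress falls on the antepenult (syllable 7, tre:).
Primary stress: syllable 7 → su.gip.fi.ber.lo:n.no.ˈtre:.me.ku.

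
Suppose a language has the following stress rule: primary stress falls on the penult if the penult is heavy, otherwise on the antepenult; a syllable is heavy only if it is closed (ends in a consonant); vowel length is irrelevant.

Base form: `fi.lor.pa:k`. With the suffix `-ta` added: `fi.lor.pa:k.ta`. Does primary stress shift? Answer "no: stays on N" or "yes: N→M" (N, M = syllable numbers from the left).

yes: 2→3

Base `fi.lor.pa:k` (3 syllables):
  Weights: 1 fi L, 2 lor H, 3 pa:k H.
  The penult (syllable 2, lor) is heavy, so it takes stress.
  → primary stress on syllable 2.
Suffixed `fi.lor.pa:k.ta` (4 syllables):
  Weights: 2 lor H, 3 pa:k H, 4 ta L.
  The penult (syllable 3, pa:k) is heavy, so it takes stress.
  → primary stress on syllable 3.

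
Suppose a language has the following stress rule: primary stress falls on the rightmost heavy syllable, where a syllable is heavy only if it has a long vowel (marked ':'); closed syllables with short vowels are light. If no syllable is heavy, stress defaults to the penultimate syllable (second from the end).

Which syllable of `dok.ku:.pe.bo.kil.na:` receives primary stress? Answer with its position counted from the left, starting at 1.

Weights: 1 dok L, 2 ku: H, 3 pe L, 4 bo L, 5 kil L, 6 na: H.
Heavy syllables in the domain: 2, 6. The rightmost is syllable 6 (na:).
Primary stress: syllable 6 → dok.ku:.pe.bo.kil.ˈna:.

6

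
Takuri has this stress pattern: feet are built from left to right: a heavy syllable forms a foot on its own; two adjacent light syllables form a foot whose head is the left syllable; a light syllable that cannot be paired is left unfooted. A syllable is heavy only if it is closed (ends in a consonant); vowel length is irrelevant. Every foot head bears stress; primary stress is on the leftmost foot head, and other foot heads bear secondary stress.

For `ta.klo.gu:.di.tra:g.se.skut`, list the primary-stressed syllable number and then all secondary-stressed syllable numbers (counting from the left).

primary 1, secondary 3, 5, 7

Weights: 1 ta L, 2 klo L, 3 gu: L, 4 di L, 5 tra:g H, 6 se L, 7 skut H.
Parse left to right (heavy = foot alone; LL = one foot; stranded L unfooted): (ˈta.klo) (ˈgu:.di) (ˈtra:g) se (ˈskut).
Foot heads: 1, 3, 5, 7.
Primary stress on the leftmost head = syllable 1.
Secondary stress on 3, 5, 7: ˈta.klo.ˌgu:.di.ˌtra:g.se.ˌskut.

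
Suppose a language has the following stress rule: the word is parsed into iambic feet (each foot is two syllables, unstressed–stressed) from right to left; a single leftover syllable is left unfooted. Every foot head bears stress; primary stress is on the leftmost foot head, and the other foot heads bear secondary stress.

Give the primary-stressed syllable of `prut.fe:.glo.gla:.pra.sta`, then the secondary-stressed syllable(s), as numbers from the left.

primary 2, secondary 4, 6

Parse right to left into iambic (σˈσ) feet: (prut.ˈfe:) (glo.ˈgla:) (pra.ˈsta).
Foot heads (stressed positions): 2, 4, 6.
End Rule Leftmost: primary stress on the leftmost head = syllable 2.
Secondary stress on 4, 6: prut.ˈfe:.glo.ˌgla:.pra.ˌsta.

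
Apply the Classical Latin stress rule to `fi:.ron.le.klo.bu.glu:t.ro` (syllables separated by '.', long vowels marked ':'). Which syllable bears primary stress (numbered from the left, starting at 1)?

Classical Latin: stress the penult if heavy (long vowel or closed), else the antepenult.
Weights: 5 bu L, 6 glu:t H, 7 ro L.
The penult (syllable 6, glu:t) is heavy, so it takes stress.
Stress on syllable 6: fi:.ron.le.klo.bu.ˈglu:t.ro.

6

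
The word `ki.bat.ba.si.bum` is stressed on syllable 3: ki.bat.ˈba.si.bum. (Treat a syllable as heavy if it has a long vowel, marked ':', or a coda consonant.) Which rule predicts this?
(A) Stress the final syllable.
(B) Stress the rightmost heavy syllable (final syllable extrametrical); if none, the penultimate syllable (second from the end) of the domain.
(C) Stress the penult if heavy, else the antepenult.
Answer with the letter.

C

Rule A → syllable 5 (observed: 3).
Rule B → syllable 2 (observed: 3).
Rule C → syllable 3 ✓.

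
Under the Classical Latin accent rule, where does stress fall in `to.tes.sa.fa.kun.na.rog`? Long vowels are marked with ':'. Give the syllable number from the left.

Classical Latin: stress the penult if heavy (long vowel or closed), else the antepenult.
Weights: 5 kun H, 6 na L, 7 rog H.
The penult (syllable 6, na) is light, so stress falls on the antepenult (syllable 5, kun).
Stress on syllable 5: to.tes.sa.fa.ˈkun.na.rog.

5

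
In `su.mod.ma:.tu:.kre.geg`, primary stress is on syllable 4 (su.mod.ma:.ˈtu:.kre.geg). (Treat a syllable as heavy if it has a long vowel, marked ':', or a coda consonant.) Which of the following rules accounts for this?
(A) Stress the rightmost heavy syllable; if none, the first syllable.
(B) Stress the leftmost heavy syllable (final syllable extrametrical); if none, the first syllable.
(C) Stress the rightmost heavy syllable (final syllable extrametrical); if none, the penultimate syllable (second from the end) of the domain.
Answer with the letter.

C

Rule A → syllable 6 (observed: 4).
Rule B → syllable 2 (observed: 4).
Rule C → syllable 4 ✓.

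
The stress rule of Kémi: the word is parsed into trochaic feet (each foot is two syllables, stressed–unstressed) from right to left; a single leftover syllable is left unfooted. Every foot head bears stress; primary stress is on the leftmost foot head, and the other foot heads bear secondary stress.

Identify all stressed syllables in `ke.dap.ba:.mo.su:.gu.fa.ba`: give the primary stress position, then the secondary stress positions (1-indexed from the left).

primary 1, secondary 3, 5, 7

Parse right to left into trochaic (ˈσσ) feet: (ˈke.dap) (ˈba:.mo) (ˈsu:.gu) (ˈfa.ba).
Foot heads (stressed positions): 1, 3, 5, 7.
End Rule Leftmost: primary stress on the leftmost head = syllable 1.
Secondary stress on 3, 5, 7: ˈke.dap.ˌba:.mo.ˌsu:.gu.ˌfa.ba.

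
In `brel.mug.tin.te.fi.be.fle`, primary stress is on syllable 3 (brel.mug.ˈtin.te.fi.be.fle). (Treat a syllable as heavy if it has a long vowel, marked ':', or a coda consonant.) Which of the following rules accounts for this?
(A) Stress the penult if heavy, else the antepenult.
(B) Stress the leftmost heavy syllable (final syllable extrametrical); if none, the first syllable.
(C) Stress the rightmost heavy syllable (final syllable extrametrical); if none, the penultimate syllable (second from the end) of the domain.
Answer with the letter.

Rule A → syllable 5 (observed: 3).
Rule B → syllable 1 (observed: 3).
Rule C → syllable 3 ✓.

C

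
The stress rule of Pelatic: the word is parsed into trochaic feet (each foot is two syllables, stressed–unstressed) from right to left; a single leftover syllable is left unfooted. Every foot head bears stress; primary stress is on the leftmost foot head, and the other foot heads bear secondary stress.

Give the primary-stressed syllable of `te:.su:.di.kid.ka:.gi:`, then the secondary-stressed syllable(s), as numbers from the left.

Parse right to left into trochaic (ˈσσ) feet: (ˈte:.su:) (ˈdi.kid) (ˈka:.gi:).
Foot heads (stressed positions): 1, 3, 5.
End Rule Leftmost: primary stress on the leftmost head = syllable 1.
Secondary stress on 3, 5: ˈte:.su:.ˌdi.kid.ˌka:.gi:.

primary 1, secondary 3, 5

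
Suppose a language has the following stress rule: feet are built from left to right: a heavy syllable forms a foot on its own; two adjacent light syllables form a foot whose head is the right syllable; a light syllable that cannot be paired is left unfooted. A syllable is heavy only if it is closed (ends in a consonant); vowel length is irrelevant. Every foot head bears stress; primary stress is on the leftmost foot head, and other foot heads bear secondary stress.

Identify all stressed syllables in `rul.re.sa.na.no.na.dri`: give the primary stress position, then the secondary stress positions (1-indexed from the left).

Weights: 1 rul H, 2 re L, 3 sa L, 4 na L, 5 no L, 6 na L, 7 dri L.
Parse left to right (heavy = foot alone; LL = one foot; stranded L unfooted): (ˈrul) (re.ˈsa) (na.ˈno) (na.ˈdri).
Foot heads: 1, 3, 5, 7.
Primary stress on the leftmost head = syllable 1.
Secondary stress on 3, 5, 7: ˈrul.re.ˌsa.na.ˌno.na.ˌdri.

primary 1, secondary 3, 5, 7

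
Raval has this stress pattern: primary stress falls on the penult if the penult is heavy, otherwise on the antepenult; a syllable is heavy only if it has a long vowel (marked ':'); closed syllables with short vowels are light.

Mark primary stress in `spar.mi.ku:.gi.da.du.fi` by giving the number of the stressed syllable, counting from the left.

5

Weights: 5 da L, 6 du L, 7 fi L.
The penult (syllable 6, du) is light, so stress falls on the antepenult (syllable 5, da).
Primary stress: syllable 5 → spar.mi.ku:.gi.ˈda.du.fi.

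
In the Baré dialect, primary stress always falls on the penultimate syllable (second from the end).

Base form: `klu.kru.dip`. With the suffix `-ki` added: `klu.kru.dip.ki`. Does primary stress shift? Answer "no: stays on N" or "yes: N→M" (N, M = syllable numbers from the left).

Base `klu.kru.dip` (3 syllables):
  The word has 3 syllables; the penultimate syllable (second from the end) is syllable 2 (kru).
  → primary stress on syllable 2.
Suffixed `klu.kru.dip.ki` (4 syllables):
  The word has 4 syllables; the penultimate syllable (second from the end) is syllable 3 (dip).
  → primary stress on syllable 3.

yes: 2→3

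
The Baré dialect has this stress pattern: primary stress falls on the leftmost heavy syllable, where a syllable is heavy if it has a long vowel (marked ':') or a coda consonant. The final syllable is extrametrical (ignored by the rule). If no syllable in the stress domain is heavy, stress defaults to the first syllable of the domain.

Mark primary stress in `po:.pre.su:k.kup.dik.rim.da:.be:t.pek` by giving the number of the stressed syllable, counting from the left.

The final syllable (9, pek) is extrametrical; the stress domain is syllables 1–8.
Weights: 1 po: H, 2 pre L, 3 su:k H, 4 kup H, 5 dik H, 6 rim H, 7 da: H, 8 be:t H.
Heavy syllables in the domain: 1, 3, 4, 5, 6, 7, 8. The leftmost is syllable 1 (po:).
Primary stress: syllable 1 → ˈpo:.pre.su:k.kup.dik.rim.da:.be:t.pek.

1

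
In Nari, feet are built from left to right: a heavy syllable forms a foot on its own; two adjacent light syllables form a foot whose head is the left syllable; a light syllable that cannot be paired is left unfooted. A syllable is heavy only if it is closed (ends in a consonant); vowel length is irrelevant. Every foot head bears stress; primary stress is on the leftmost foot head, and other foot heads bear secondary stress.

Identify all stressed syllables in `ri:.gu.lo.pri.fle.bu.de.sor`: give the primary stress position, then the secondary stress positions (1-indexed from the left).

primary 1, secondary 3, 5, 8

Weights: 1 ri: L, 2 gu L, 3 lo L, 4 pri L, 5 fle L, 6 bu L, 7 de L, 8 sor H.
Parse left to right (heavy = foot alone; LL = one foot; stranded L unfooted): (ˈri:.gu) (ˈlo.pri) (ˈfle.bu) de (ˈsor).
Foot heads: 1, 3, 5, 8.
Primary stress on the leftmost head = syllable 1.
Secondary stress on 3, 5, 8: ˈri:.gu.ˌlo.pri.ˌfle.bu.de.ˌsor.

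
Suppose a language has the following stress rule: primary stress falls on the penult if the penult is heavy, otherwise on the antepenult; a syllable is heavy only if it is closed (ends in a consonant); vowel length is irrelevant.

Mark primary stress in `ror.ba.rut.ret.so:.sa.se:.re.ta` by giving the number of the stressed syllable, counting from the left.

7

Weights: 7 se: L, 8 re L, 9 ta L.
The penult (syllable 8, re) is light, so stress falls on the antepenult (syllable 7, se:).
Primary stress: syllable 7 → ror.ba.rut.ret.so:.sa.ˈse:.re.ta.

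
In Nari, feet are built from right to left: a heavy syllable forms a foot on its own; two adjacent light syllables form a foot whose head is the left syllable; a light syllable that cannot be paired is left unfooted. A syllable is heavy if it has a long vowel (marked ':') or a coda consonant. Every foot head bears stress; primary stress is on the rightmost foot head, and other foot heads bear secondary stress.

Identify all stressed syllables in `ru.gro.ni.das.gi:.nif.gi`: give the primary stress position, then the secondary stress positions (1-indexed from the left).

primary 6, secondary 2, 4, 5

Weights: 1 ru L, 2 gro L, 3 ni L, 4 das H, 5 gi: H, 6 nif H, 7 gi L.
Parse right to left (heavy = foot alone; LL = one foot; stranded L unfooted): ru (ˈgro.ni) (ˈdas) (ˈgi:) (ˈnif) gi.
Foot heads: 2, 4, 5, 6.
Primary stress on the rightmost head = syllable 6.
Secondary stress on 2, 4, 5: ru.ˌgro.ni.ˌdas.ˌgi:.ˈnif.gi.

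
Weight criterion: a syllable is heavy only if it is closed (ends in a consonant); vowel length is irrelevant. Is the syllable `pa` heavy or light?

light

`pa`: short vowel, open (no coda). Open (no coda) → light.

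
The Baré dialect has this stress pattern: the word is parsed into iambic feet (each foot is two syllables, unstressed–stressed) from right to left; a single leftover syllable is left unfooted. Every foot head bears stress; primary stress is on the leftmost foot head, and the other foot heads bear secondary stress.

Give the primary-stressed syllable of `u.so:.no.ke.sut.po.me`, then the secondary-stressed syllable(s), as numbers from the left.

Parse right to left into iambic (σˈσ) feet: u (so:.ˈno) (ke.ˈsut) (po.ˈme). Syllable 1 is left unfooted.
Foot heads (stressed positions): 3, 5, 7.
End Rule Leftmost: primary stress on the leftmost head = syllable 3.
Secondary stress on 5, 7: u.so:.ˈno.ke.ˌsut.po.ˌme.

primary 3, secondary 5, 7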